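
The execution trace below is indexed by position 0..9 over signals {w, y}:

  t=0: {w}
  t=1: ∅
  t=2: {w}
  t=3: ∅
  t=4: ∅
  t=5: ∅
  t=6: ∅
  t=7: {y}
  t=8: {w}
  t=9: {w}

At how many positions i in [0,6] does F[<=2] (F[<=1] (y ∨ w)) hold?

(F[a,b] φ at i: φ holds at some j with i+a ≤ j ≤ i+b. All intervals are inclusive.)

6

Evaluate at each i in [0,6]:
  i=0: ✓ (witness j=0)
  i=1: ✓ (witness j=1)
  i=2: ✓ (witness j=2)
  i=3: ✗ (none in [3,5])
  i=4: ✓ (witness j=6)
  i=5: ✓ (witness j=6)
  i=6: ✓ (witness j=6)
Positions where it holds: {0, 1, 2, 4, 5, 6} → 6.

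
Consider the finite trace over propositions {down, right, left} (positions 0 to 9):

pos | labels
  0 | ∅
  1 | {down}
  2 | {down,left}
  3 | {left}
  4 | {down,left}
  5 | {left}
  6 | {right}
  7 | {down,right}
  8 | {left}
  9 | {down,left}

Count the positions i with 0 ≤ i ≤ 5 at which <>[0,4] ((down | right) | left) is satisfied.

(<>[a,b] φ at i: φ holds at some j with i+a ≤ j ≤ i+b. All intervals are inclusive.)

Evaluate at each i in [0,5]:
  i=0: ✓ (witness j=1)
  i=1: ✓ (witness j=1)
  i=2: ✓ (witness j=2)
  i=3: ✓ (witness j=3)
  i=4: ✓ (witness j=4)
  i=5: ✓ (witness j=5)
Positions where it holds: {0, 1, 2, 3, 4, 5} → 6.

6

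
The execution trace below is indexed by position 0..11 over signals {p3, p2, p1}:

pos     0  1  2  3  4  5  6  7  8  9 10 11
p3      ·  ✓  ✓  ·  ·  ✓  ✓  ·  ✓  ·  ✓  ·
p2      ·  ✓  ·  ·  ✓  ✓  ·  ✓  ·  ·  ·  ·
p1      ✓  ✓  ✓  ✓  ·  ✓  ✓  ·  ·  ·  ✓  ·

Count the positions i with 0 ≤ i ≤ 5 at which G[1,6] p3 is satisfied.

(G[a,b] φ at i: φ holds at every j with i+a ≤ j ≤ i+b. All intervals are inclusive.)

0

Evaluate at each i in [0,5]:
  i=0: ✗ (fails at j=3)
  i=1: ✗ (fails at j=3)
  i=2: ✗ (fails at j=3)
  i=3: ✗ (fails at j=4)
  i=4: ✗ (fails at j=7)
  i=5: ✗ (fails at j=7)
Positions where it holds: {} → 0.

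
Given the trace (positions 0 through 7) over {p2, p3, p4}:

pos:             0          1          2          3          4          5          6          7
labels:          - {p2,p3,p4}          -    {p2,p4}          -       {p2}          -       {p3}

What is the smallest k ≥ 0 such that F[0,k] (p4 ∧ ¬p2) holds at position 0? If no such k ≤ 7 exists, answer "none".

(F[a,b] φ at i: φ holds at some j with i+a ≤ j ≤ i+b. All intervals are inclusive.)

none

Scan j = 0,1,… for (p4 ∧ ¬p2):
  j=0: fails
  j=1: fails
  j=2: fails
  j=3: fails
  j=4: fails
  j=5: fails
  j=6: fails
  j=7: fails
No j in [0,7] satisfies it → none.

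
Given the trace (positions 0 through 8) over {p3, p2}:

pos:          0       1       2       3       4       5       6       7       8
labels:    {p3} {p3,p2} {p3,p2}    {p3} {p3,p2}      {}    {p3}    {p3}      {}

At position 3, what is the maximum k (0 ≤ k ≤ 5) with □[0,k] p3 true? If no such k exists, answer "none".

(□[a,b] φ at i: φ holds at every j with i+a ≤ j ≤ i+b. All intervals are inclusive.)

1

p3 must hold from j=3 onward; find where it first fails.
  j=3: holds
  j=4: holds
  j=5: fails
Holds on [3,4], so largest k = 1.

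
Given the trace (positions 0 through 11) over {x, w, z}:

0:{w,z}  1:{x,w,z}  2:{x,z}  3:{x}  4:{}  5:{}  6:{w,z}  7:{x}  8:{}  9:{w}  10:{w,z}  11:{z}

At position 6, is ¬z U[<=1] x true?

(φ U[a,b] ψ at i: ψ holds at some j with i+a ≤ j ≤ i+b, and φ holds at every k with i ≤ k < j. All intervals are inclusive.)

No

Need some j in [6,7] with x, and ¬z at every k in [6,j-1].
  j=6: x false.
  j=7: x holds, but ¬z fails at k=6 → not this j.
No j in the window works → until fails.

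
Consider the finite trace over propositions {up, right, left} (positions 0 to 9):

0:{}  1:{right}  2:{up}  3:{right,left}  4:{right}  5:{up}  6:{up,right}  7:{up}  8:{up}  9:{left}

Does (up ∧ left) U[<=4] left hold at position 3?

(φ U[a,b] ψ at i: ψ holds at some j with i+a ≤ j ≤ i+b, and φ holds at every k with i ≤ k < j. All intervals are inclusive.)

Holds

Need some j in [3,7] with left, and (up ∧ left) at every k in [3,j-1].
  j=3: left holds; no prefix to check → satisfied.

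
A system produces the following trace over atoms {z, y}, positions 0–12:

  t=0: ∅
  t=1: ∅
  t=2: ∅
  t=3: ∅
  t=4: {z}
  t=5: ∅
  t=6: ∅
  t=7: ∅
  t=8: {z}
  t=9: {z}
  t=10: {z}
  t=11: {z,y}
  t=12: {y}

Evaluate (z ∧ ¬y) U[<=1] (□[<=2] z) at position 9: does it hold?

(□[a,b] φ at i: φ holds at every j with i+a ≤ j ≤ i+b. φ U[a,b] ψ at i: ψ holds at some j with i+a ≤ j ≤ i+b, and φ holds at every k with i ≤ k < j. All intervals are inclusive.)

Yes

Need some j in [9,10] with □[<=2] z, and (z ∧ ¬y) at every k in [9,j-1].
  j=9: □[<=2] z holds; no prefix to check → satisfied.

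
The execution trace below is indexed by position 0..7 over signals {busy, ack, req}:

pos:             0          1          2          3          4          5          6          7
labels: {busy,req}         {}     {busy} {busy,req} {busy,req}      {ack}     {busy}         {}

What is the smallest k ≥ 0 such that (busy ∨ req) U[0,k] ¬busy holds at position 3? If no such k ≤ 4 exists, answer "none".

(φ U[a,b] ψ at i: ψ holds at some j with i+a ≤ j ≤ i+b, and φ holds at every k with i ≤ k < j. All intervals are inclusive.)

2

Need earliest j ≥ 3 with ¬busy, and (busy ∨ req) at every k in [3,j-1].
  j=3: rhs fails.
  j=4: rhs fails.
  j=5: rhs holds; lhs holds on [3,4]. k = 2.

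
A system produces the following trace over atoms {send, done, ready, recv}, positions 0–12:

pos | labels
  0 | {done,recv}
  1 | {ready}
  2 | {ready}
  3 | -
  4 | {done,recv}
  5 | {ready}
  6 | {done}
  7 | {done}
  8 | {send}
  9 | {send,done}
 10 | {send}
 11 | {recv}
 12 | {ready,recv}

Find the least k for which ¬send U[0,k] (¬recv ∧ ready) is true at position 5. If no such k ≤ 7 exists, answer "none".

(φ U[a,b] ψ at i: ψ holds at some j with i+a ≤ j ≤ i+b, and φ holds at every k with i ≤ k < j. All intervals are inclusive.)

0

Need earliest j ≥ 5 with (¬recv ∧ ready), and ¬send at every k in [5,j-1].
  j=5: rhs holds (empty prefix). k = 0.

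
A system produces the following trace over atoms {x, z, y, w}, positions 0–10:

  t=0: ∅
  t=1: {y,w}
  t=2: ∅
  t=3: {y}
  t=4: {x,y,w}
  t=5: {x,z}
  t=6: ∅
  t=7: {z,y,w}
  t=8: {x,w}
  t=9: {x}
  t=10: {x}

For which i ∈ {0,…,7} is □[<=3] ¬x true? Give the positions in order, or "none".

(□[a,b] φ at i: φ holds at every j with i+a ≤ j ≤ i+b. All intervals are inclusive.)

Evaluate at each i in [0,7]:
  i=0: ✓ (all of [0,3])
  i=1: ✗ (fails at j=4)
  i=2: ✗ (fails at j=4)
  i=3: ✗ (fails at j=4)
  i=4: ✗ (fails at j=4)
  i=5: ✗ (fails at j=5)
  i=6: ✗ (fails at j=8)
  i=7: ✗ (fails at j=8)

0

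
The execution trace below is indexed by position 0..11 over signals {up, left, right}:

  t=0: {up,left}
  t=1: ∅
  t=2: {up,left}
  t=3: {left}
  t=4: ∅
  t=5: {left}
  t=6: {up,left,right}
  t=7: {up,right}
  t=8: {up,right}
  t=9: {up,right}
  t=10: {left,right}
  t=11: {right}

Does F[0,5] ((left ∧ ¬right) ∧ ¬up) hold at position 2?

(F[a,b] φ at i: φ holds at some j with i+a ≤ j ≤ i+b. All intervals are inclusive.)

Check ((left ∧ ¬right) ∧ ¬up) at each j in [2,7]:
  j=2: false
  j=3: true
  j=4: false
  j=5: true
  j=6: false
  j=7: false
Found at j=3 → formula holds.

Holds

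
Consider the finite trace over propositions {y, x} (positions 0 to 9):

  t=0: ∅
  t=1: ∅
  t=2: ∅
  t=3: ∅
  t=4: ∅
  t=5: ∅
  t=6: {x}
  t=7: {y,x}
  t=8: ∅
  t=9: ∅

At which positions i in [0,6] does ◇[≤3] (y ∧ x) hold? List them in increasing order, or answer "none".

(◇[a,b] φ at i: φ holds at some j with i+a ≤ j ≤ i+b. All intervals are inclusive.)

4, 5, 6

Evaluate at each i in [0,6]:
  i=0: ✗ (none in [0,3])
  i=1: ✗ (none in [1,4])
  i=2: ✗ (none in [2,5])
  i=3: ✗ (none in [3,6])
  i=4: ✓ (witness j=7)
  i=5: ✓ (witness j=7)
  i=6: ✓ (witness j=7)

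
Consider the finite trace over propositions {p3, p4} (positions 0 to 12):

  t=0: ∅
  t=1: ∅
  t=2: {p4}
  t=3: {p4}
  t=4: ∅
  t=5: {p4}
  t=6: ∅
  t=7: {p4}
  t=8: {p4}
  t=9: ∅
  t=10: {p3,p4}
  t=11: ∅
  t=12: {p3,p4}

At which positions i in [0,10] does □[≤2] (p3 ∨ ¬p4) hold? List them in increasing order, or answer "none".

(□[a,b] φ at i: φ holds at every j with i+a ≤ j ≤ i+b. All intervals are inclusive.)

Evaluate at each i in [0,10]:
  i=0: ✗ (fails at j=2)
  i=1: ✗ (fails at j=2)
  i=2: ✗ (fails at j=2)
  i=3: ✗ (fails at j=3)
  i=4: ✗ (fails at j=5)
  i=5: ✗ (fails at j=5)
  i=6: ✗ (fails at j=7)
  i=7: ✗ (fails at j=7)
  i=8: ✗ (fails at j=8)
  i=9: ✓ (all of [9,11])
  i=10: ✓ (all of [10,12])

9, 10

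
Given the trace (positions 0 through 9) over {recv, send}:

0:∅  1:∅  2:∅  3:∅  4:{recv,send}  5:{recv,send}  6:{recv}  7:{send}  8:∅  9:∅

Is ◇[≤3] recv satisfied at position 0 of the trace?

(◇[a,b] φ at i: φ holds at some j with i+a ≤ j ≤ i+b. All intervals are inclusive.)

Check recv at each j in [0,3]:
  j=0: false
  j=1: false
  j=2: false
  j=3: false
No position in the window satisfies it → formula fails.

Does not hold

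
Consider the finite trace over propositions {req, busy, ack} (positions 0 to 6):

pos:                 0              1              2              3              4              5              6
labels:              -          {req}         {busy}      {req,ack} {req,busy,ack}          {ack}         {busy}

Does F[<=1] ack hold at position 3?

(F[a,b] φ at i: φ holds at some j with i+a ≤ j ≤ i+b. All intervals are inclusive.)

Check ack at each j in [3,4]:
  j=3: true
  j=4: true
Found at j=3 → formula holds.

True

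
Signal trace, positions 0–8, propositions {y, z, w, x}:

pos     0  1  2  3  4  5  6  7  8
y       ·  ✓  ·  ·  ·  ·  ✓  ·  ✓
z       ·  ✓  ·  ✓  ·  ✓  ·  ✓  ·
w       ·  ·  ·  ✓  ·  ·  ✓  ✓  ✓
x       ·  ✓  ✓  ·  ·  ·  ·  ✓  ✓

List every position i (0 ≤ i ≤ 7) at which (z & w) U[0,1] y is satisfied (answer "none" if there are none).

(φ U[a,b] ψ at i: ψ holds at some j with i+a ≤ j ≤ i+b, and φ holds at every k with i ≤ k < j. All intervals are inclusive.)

1, 6, 7

Evaluate at each i in [0,7]:
  i=0: ✗ (lhs fails at k=0 before rhs at j=1)
  i=1: ✓ (rhs at j=1)
  i=2: ✗ (no rhs in [2,3])
  i=3: ✗ (no rhs in [3,4])
  i=4: ✗ (no rhs in [4,5])
  i=5: ✗ (lhs fails at k=5 before rhs at j=6)
  i=6: ✓ (rhs at j=6)
  i=7: ✓ (rhs at j=8; lhs holds on [7,7])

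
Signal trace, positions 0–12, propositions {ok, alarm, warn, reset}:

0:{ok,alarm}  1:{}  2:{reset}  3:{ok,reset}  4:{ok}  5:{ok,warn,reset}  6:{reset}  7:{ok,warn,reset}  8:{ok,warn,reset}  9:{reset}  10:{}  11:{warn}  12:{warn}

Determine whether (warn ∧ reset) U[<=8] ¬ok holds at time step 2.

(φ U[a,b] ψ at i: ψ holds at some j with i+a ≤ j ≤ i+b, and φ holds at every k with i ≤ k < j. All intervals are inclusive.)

Yes

Need some j in [2,10] with ¬ok, and (warn ∧ reset) at every k in [2,j-1].
  j=2: ¬ok holds; no prefix to check → satisfied.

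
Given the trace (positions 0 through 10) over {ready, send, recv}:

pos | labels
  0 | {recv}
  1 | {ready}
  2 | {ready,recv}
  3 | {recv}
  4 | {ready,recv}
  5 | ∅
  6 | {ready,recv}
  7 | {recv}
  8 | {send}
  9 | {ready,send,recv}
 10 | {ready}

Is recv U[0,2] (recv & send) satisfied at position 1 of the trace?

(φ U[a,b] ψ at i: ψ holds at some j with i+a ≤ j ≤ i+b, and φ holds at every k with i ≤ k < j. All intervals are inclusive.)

No

Need some j in [1,3] with (recv & send), and recv at every k in [1,j-1].
  j=1: (recv & send) false.
  j=2: (recv & send) false.
  j=3: (recv & send) false.
No j in the window works → until fails.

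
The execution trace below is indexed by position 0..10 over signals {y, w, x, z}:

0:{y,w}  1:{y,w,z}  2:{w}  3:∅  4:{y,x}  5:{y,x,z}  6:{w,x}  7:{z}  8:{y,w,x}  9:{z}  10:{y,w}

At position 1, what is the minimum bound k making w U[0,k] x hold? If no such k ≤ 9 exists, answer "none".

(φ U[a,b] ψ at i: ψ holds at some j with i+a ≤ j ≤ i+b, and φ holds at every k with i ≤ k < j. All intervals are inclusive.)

Need earliest j ≥ 1 with x, and w at every k in [1,j-1].
  j=1: rhs fails.
  j=2: rhs fails.
  j=3: rhs fails.
  j=4: rhs holds but lhs fails at k=3.
  j=5: rhs holds but lhs fails at k=3.
  j=6: rhs holds but lhs fails at k=3.
  j=7: rhs fails.
  j=8: rhs holds but lhs fails at k=3.
  j=9: rhs fails.
  j=10: rhs fails.
No witness within the range → none.

none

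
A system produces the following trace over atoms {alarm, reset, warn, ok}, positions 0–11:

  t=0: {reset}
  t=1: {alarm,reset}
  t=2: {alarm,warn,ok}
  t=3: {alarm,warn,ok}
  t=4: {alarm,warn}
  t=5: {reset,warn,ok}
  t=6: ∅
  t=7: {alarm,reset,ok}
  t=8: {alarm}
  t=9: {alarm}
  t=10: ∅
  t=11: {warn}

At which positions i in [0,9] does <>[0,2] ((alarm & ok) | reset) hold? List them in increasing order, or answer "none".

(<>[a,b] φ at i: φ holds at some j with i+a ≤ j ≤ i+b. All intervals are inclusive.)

0, 1, 2, 3, 4, 5, 6, 7

Evaluate at each i in [0,9]:
  i=0: ✓ (witness j=0)
  i=1: ✓ (witness j=1)
  i=2: ✓ (witness j=2)
  i=3: ✓ (witness j=3)
  i=4: ✓ (witness j=5)
  i=5: ✓ (witness j=5)
  i=6: ✓ (witness j=7)
  i=7: ✓ (witness j=7)
  i=8: ✗ (none in [8,10])
  i=9: ✗ (none in [9,11])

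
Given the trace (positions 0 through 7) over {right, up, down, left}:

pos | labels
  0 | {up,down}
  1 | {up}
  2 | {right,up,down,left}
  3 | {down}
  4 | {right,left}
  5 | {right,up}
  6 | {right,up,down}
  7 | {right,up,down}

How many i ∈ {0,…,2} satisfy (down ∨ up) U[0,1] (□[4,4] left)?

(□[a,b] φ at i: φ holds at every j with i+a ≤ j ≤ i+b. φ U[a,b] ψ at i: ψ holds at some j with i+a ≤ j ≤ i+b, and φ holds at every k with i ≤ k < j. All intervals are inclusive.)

1

Evaluate at each i in [0,2]:
  i=0: ✓ (rhs at j=0)
  i=1: ✗ (no rhs in [1,2])
  i=2: ✗ (no rhs in [2,3])
Positions where it holds: {0} → 1.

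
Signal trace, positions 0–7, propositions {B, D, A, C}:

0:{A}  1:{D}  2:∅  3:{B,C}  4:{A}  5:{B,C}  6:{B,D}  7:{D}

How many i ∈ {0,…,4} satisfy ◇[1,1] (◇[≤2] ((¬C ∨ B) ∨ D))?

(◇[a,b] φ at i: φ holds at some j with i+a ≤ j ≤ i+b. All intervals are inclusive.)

5

Evaluate at each i in [0,4]:
  i=0: ✓ (witness j=1)
  i=1: ✓ (witness j=2)
  i=2: ✓ (witness j=3)
  i=3: ✓ (witness j=4)
  i=4: ✓ (witness j=5)
Positions where it holds: {0, 1, 2, 3, 4} → 5.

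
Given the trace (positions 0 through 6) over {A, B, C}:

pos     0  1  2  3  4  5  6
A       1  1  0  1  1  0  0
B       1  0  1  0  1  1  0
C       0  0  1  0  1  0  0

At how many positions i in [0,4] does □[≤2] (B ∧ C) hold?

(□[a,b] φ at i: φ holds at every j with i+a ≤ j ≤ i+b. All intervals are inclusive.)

0

Evaluate at each i in [0,4]:
  i=0: ✗ (fails at j=0)
  i=1: ✗ (fails at j=1)
  i=2: ✗ (fails at j=3)
  i=3: ✗ (fails at j=3)
  i=4: ✗ (fails at j=5)
Positions where it holds: {} → 0.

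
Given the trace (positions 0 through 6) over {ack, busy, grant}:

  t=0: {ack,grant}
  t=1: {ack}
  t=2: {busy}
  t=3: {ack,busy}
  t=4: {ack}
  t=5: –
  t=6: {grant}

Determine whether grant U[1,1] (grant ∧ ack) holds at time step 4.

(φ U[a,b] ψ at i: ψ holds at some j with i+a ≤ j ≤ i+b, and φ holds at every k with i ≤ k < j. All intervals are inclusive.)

Does not hold

Need some j in [5,5] with (grant ∧ ack), and grant at every k in [4,j-1].
  j=5: (grant ∧ ack) false.
No j in the window works → until fails.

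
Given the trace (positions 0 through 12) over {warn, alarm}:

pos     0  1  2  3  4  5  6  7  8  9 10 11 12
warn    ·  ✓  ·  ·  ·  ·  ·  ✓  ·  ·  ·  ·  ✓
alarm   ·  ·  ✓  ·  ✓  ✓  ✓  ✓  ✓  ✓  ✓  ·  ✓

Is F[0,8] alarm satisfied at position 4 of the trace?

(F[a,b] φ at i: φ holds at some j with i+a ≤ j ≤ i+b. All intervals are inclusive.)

Check alarm at each j in [4,12]:
  j=4: true
  j=5: true
  j=6: true
  j=7: true
  j=8: true
  j=9: true
  j=10: true
  j=11: false
  j=12: true
Found at j=4 → formula holds.

True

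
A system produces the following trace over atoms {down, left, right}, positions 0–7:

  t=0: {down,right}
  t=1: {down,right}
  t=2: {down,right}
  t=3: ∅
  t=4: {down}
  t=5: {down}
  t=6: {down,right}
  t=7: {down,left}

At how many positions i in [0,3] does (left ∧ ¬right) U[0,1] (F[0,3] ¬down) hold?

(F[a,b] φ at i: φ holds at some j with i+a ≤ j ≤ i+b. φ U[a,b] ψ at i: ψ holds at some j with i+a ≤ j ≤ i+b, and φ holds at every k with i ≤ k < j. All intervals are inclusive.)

Evaluate at each i in [0,3]:
  i=0: ✓ (rhs at j=0)
  i=1: ✓ (rhs at j=1)
  i=2: ✓ (rhs at j=2)
  i=3: ✓ (rhs at j=3)
Positions where it holds: {0, 1, 2, 3} → 4.

4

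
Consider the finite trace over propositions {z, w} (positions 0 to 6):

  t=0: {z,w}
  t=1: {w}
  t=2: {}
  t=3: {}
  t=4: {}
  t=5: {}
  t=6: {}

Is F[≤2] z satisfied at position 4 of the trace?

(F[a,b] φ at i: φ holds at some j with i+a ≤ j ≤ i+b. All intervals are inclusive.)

Check z at each j in [4,6]:
  j=4: false
  j=5: false
  j=6: false
No position in the window satisfies it → formula fails.

No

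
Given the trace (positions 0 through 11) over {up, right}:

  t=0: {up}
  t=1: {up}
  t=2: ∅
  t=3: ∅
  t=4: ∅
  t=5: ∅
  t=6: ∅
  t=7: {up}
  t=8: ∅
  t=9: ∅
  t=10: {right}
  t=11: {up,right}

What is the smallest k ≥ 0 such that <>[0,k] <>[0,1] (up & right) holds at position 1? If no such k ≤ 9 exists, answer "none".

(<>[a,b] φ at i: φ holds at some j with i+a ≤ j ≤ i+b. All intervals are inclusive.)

Scan j = 1,2,… for <>[0,1] (up & right):
  j=1: fails
  j=2: fails
  j=3: fails
  j=4: fails
  j=5: fails
  j=6: fails
  j=7: fails
  j=8: fails
  j=9: fails
  j=10: holds
First hit at j=10, so smallest k = 10-1 = 9.

9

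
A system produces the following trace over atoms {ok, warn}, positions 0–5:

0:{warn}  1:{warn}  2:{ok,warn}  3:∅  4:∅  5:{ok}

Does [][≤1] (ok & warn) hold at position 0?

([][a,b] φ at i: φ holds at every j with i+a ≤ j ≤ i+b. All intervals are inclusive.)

Does not hold

Check (ok & warn) at every j in [0,1]:
  j=0: false
  j=1: false
Fails at j=0 → formula fails.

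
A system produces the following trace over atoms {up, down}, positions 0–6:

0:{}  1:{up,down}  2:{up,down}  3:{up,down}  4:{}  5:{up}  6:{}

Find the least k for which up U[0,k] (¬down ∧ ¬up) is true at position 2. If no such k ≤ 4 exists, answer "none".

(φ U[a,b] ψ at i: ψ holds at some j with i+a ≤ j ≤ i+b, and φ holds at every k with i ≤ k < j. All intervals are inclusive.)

Need earliest j ≥ 2 with (¬down ∧ ¬up), and up at every k in [2,j-1].
  j=2: rhs fails.
  j=3: rhs fails.
  j=4: rhs holds; lhs holds on [2,3]. k = 2.

2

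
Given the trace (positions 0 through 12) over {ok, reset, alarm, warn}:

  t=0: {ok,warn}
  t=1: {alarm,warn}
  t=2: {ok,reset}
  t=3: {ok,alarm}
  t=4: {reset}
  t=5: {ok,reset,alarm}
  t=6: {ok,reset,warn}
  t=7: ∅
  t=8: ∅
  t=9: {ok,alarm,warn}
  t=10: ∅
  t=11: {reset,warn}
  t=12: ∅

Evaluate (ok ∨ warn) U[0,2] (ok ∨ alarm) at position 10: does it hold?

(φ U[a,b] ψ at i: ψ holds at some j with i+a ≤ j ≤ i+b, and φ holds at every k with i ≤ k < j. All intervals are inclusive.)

Need some j in [10,12] with (ok ∨ alarm), and (ok ∨ warn) at every k in [10,j-1].
  j=10: (ok ∨ alarm) false.
  j=11: (ok ∨ alarm) false.
  j=12: (ok ∨ alarm) false.
No j in the window works → until fails.

No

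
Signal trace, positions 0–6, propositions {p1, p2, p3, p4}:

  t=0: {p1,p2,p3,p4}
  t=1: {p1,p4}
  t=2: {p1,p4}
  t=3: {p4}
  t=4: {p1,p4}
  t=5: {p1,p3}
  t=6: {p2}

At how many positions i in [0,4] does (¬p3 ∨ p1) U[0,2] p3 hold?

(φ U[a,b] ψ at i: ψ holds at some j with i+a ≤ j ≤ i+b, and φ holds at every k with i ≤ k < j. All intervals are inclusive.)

3

Evaluate at each i in [0,4]:
  i=0: ✓ (rhs at j=0)
  i=1: ✗ (no rhs in [1,3])
  i=2: ✗ (no rhs in [2,4])
  i=3: ✓ (rhs at j=5; lhs holds on [3,4])
  i=4: ✓ (rhs at j=5; lhs holds on [4,4])
Positions where it holds: {0, 3, 4} → 3.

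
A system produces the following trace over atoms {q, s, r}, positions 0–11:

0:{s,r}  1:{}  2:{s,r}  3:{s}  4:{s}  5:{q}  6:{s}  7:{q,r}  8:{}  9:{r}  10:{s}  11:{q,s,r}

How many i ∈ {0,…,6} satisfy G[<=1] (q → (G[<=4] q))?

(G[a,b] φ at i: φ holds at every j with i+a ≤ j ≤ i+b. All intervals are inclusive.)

4

Evaluate at each i in [0,6]:
  i=0: ✓ (all of [0,1])
  i=1: ✓ (all of [1,2])
  i=2: ✓ (all of [2,3])
  i=3: ✓ (all of [3,4])
  i=4: ✗ (fails at j=5)
  i=5: ✗ (fails at j=5)
  i=6: ✗ (fails at j=7)
Positions where it holds: {0, 1, 2, 3} → 4.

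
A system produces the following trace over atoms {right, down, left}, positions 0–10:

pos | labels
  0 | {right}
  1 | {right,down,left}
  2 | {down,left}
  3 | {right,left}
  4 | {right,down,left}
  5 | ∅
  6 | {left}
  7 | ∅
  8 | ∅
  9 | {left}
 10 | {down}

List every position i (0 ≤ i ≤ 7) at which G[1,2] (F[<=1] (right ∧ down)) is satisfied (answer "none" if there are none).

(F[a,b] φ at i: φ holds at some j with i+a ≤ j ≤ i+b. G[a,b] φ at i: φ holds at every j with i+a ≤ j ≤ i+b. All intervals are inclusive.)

Evaluate at each i in [0,7]:
  i=0: ✗ (fails at j=2)
  i=1: ✗ (fails at j=2)
  i=2: ✓ (all of [3,4])
  i=3: ✗ (fails at j=5)
  i=4: ✗ (fails at j=5)
  i=5: ✗ (fails at j=6)
  i=6: ✗ (fails at j=7)
  i=7: ✗ (fails at j=8)

2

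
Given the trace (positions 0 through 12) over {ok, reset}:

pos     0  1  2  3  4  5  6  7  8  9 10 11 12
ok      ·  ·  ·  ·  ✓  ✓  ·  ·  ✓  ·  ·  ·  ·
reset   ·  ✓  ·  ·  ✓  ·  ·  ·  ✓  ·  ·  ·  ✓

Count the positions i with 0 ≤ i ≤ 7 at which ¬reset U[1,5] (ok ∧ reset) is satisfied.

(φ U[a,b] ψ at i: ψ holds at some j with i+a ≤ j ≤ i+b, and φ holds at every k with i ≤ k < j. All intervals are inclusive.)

Evaluate at each i in [0,7]:
  i=0: ✗ (lhs fails at k=1 before rhs at j=4)
  i=1: ✗ (lhs fails at k=1 before rhs at j=4)
  i=2: ✓ (rhs at j=4; lhs holds on [2,3])
  i=3: ✓ (rhs at j=4; lhs holds on [3,3])
  i=4: ✗ (lhs fails at k=4 before rhs at j=8)
  i=5: ✓ (rhs at j=8; lhs holds on [5,7])
  i=6: ✓ (rhs at j=8; lhs holds on [6,7])
  i=7: ✓ (rhs at j=8; lhs holds on [7,7])
Positions where it holds: {2, 3, 5, 6, 7} → 5.

5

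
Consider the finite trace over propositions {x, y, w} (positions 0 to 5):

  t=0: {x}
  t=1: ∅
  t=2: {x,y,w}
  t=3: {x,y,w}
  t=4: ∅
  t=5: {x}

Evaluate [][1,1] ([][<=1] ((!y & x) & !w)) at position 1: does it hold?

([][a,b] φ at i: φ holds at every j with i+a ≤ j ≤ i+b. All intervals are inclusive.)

Does not hold

Check [][<=1] ((!y & x) & !w) at every j in [2,2]:
  j=2: fails at 2
Fails at j=2 → formula fails.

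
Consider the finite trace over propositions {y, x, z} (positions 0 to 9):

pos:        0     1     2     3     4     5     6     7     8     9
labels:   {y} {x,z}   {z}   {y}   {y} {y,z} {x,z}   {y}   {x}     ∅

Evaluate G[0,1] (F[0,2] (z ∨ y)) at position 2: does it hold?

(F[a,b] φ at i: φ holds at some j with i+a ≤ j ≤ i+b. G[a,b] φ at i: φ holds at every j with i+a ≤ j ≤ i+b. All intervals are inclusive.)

Check F[0,2] (z ∨ y) at every j in [2,3]:
  j=2: holds (witness at 2)
  j=3: holds (witness at 3)
All positions satisfy it → formula holds.

Holds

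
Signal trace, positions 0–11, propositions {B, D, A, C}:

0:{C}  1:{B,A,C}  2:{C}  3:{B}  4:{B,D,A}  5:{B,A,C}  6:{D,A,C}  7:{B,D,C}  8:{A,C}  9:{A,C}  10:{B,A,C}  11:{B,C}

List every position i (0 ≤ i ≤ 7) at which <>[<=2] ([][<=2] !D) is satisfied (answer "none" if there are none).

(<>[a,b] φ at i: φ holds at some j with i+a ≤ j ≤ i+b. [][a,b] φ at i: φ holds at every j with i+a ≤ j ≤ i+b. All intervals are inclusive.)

Evaluate at each i in [0,7]:
  i=0: ✓ (witness j=0)
  i=1: ✓ (witness j=1)
  i=2: ✗ (none in [2,4])
  i=3: ✗ (none in [3,5])
  i=4: ✗ (none in [4,6])
  i=5: ✗ (none in [5,7])
  i=6: ✓ (witness j=8)
  i=7: ✓ (witness j=8)

0, 1, 6, 7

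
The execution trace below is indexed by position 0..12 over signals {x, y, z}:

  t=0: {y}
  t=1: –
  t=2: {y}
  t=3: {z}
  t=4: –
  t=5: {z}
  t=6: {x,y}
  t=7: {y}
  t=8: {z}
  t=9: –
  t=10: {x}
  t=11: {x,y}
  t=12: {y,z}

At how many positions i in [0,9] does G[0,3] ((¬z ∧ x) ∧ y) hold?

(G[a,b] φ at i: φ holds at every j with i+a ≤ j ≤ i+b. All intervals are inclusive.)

0

Evaluate at each i in [0,9]:
  i=0: ✗ (fails at j=0)
  i=1: ✗ (fails at j=1)
  i=2: ✗ (fails at j=2)
  i=3: ✗ (fails at j=3)
  i=4: ✗ (fails at j=4)
  i=5: ✗ (fails at j=5)
  i=6: ✗ (fails at j=7)
  i=7: ✗ (fails at j=7)
  i=8: ✗ (fails at j=8)
  i=9: ✗ (fails at j=9)
Positions where it holds: {} → 0.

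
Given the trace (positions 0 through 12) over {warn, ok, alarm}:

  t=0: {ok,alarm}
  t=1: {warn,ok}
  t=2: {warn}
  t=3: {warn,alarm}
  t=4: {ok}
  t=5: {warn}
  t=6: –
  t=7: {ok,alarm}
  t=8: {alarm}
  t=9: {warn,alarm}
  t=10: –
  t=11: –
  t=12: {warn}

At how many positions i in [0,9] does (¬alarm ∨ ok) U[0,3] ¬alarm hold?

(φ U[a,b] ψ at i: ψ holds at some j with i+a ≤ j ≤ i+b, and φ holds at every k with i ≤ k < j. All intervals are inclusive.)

Evaluate at each i in [0,9]:
  i=0: ✓ (rhs at j=1; lhs holds on [0,0])
  i=1: ✓ (rhs at j=1)
  i=2: ✓ (rhs at j=2)
  i=3: ✗ (lhs fails at k=3 before rhs at j=4)
  i=4: ✓ (rhs at j=4)
  i=5: ✓ (rhs at j=5)
  i=6: ✓ (rhs at j=6)
  i=7: ✗ (lhs fails at k=8 before rhs at j=10)
  i=8: ✗ (lhs fails at k=8 before rhs at j=10)
  i=9: ✗ (lhs fails at k=9 before rhs at j=10)
Positions where it holds: {0, 1, 2, 4, 5, 6} → 6.

6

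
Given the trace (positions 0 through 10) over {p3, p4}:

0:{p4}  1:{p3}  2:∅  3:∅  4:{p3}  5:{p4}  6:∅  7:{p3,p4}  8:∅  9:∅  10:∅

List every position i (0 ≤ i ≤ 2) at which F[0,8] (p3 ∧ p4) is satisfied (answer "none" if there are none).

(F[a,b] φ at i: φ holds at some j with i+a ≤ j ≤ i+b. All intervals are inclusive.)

0, 1, 2

Evaluate at each i in [0,2]:
  i=0: ✓ (witness j=7)
  i=1: ✓ (witness j=7)
  i=2: ✓ (witness j=7)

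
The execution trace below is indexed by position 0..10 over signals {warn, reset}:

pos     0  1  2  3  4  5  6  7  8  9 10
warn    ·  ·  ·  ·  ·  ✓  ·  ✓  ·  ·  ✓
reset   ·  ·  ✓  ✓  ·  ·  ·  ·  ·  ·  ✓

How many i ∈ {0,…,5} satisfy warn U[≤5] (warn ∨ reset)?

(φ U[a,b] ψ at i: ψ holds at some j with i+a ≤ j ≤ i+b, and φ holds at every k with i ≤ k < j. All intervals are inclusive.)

3

Evaluate at each i in [0,5]:
  i=0: ✗ (lhs fails at k=0 before rhs at j=2)
  i=1: ✗ (lhs fails at k=1 before rhs at j=2)
  i=2: ✓ (rhs at j=2)
  i=3: ✓ (rhs at j=3)
  i=4: ✗ (lhs fails at k=4 before rhs at j=5)
  i=5: ✓ (rhs at j=5)
Positions where it holds: {2, 3, 5} → 3.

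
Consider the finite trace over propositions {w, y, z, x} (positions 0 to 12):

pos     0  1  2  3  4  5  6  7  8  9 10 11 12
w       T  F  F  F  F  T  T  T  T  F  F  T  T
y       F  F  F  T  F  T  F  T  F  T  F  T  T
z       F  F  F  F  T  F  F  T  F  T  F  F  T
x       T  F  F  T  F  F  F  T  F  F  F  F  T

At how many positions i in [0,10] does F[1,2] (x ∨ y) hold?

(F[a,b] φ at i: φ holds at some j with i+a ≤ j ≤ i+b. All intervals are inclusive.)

10

Evaluate at each i in [0,10]:
  i=0: ✗ (none in [1,2])
  i=1: ✓ (witness j=3)
  i=2: ✓ (witness j=3)
  i=3: ✓ (witness j=5)
  i=4: ✓ (witness j=5)
  i=5: ✓ (witness j=7)
  i=6: ✓ (witness j=7)
  i=7: ✓ (witness j=9)
  i=8: ✓ (witness j=9)
  i=9: ✓ (witness j=11)
  i=10: ✓ (witness j=11)
Positions where it holds: {1, 2, 3, 4, 5, 6, 7, 8, 9, 10} → 10.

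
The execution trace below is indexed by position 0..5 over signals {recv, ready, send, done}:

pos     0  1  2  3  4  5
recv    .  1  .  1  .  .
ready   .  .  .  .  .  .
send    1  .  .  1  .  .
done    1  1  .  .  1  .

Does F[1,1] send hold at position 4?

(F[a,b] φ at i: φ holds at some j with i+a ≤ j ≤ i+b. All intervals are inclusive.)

Check send at each j in [5,5]:
  j=5: false
No position in the window satisfies it → formula fails.

Does not hold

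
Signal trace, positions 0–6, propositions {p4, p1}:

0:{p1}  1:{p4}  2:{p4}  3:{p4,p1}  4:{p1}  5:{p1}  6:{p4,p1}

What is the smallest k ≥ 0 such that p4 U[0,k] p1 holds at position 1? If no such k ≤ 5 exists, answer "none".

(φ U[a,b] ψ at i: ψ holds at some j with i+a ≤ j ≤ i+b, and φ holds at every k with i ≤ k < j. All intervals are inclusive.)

2

Need earliest j ≥ 1 with p1, and p4 at every k in [1,j-1].
  j=1: rhs fails.
  j=2: rhs fails.
  j=3: rhs holds; lhs holds on [1,2]. k = 2.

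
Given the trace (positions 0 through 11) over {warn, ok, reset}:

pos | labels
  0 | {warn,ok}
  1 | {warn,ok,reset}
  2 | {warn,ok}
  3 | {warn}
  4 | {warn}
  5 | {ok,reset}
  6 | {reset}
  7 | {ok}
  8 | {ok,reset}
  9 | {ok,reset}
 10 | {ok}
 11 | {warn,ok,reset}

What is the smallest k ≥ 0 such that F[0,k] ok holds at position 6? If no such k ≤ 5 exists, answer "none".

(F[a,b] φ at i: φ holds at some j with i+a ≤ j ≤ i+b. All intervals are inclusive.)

Scan j = 6,7,… for ok:
  j=6: fails
  j=7: holds
First hit at j=7, so smallest k = 7-6 = 1.

1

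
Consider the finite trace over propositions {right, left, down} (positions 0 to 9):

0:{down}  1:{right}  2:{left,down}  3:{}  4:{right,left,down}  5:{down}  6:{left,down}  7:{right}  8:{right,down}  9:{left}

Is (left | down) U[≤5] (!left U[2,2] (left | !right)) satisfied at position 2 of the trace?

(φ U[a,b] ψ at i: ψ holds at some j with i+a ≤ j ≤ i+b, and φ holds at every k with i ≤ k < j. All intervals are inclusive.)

Does not hold

Need some j in [2,7] with (!left U[2,2] (left | !right)), and (left | down) at every k in [2,j-1].
  j=2: (!left U[2,2] (left | !right)) — fails.
  j=3: (!left U[2,2] (left | !right)) — fails.
  j=4: (!left U[2,2] (left | !right)) — fails.
  j=5: (!left U[2,2] (left | !right)) — fails.
  j=6: (!left U[2,2] (left | !right)) — fails.
  j=7: (!left U[2,2] (left | !right)) holds, but (left | down) fails at k=3 → not this j.
No j in the window works → until fails.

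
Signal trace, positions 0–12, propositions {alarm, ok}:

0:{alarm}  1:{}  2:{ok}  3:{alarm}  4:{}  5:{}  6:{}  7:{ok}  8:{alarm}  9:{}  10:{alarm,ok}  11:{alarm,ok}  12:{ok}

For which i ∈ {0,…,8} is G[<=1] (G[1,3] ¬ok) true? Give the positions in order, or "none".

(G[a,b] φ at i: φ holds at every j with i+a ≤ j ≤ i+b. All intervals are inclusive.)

2

Evaluate at each i in [0,8]:
  i=0: ✗ (fails at j=0)
  i=1: ✗ (fails at j=1)
  i=2: ✓ (all of [2,3])
  i=3: ✗ (fails at j=4)
  i=4: ✗ (fails at j=4)
  i=5: ✗ (fails at j=5)
  i=6: ✗ (fails at j=6)
  i=7: ✗ (fails at j=7)
  i=8: ✗ (fails at j=8)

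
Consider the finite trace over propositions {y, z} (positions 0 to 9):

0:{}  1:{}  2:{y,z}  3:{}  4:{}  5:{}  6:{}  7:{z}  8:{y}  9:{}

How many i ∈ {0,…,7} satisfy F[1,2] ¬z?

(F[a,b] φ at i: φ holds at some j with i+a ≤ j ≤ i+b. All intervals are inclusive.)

8

Evaluate at each i in [0,7]:
  i=0: ✓ (witness j=1)
  i=1: ✓ (witness j=3)
  i=2: ✓ (witness j=3)
  i=3: ✓ (witness j=4)
  i=4: ✓ (witness j=5)
  i=5: ✓ (witness j=6)
  i=6: ✓ (witness j=8)
  i=7: ✓ (witness j=8)
Positions where it holds: {0, 1, 2, 3, 4, 5, 6, 7} → 8.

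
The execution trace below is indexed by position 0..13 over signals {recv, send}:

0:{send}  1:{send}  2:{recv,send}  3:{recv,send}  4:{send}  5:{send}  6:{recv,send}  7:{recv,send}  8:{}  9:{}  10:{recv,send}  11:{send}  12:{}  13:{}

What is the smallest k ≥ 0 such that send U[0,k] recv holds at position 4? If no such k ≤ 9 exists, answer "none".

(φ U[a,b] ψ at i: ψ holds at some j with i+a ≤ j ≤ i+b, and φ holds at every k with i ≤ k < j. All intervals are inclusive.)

2

Need earliest j ≥ 4 with recv, and send at every k in [4,j-1].
  j=4: rhs fails.
  j=5: rhs fails.
  j=6: rhs holds; lhs holds on [4,5]. k = 2.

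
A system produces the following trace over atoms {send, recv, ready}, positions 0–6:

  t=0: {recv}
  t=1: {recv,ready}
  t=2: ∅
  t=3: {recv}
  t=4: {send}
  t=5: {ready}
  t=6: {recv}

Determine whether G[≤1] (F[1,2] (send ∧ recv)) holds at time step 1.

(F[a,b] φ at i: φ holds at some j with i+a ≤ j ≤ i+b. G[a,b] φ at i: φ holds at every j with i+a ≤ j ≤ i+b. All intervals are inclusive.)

Check F[1,2] (send ∧ recv) at every j in [1,2]:
  j=1: fails (none in [2,3])
  j=2: fails (none in [3,4])
Fails at j=1 → formula fails.

No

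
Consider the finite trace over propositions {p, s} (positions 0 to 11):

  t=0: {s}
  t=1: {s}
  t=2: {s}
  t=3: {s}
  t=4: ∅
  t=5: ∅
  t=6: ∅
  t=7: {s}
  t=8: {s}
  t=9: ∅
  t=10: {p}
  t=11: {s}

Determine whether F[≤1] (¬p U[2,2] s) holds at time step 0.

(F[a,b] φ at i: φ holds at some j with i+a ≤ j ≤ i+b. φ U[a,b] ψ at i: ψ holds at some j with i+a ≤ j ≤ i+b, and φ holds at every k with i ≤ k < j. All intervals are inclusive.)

Holds

Check (¬p U[2,2] s) at each j in [0,1]:
  j=0: holds
  j=1: holds
Found at j=0 → formula holds.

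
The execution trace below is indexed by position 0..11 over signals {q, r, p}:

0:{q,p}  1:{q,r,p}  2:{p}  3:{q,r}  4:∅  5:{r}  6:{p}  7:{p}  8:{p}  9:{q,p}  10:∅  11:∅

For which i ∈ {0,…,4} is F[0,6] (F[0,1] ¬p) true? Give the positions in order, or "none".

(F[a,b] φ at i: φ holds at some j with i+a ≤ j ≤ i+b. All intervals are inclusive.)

Evaluate at each i in [0,4]:
  i=0: ✓ (witness j=2)
  i=1: ✓ (witness j=2)
  i=2: ✓ (witness j=2)
  i=3: ✓ (witness j=3)
  i=4: ✓ (witness j=4)

0, 1, 2, 3, 4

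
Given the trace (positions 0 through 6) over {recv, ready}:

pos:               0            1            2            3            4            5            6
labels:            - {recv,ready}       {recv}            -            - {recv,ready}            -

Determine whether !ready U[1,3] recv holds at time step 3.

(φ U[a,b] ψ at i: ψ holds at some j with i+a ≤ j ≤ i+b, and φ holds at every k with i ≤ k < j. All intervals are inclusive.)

Need some j in [4,6] with recv, and !ready at every k in [3,j-1].
  j=4: recv false.
  j=5: recv holds; !ready holds at every k in [3,4] → satisfied.

True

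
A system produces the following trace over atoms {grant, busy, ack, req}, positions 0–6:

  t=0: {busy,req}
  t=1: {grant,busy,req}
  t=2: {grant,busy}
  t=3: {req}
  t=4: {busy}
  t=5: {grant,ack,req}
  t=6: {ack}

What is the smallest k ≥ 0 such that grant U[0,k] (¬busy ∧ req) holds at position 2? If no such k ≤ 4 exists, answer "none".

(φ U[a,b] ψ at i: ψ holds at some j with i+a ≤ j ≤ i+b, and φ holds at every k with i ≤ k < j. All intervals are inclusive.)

Need earliest j ≥ 2 with (¬busy ∧ req), and grant at every k in [2,j-1].
  j=2: rhs fails.
  j=3: rhs holds; lhs holds on [2,2]. k = 1.

1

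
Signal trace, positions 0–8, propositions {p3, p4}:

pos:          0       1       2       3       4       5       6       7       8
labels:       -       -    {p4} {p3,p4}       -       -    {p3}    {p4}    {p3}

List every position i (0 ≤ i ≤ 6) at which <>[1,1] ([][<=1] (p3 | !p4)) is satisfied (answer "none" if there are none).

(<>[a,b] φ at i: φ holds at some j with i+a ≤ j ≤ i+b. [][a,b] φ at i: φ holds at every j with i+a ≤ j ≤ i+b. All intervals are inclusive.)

2, 3, 4

Evaluate at each i in [0,6]:
  i=0: ✗ (none in [1,1])
  i=1: ✗ (none in [2,2])
  i=2: ✓ (witness j=3)
  i=3: ✓ (witness j=4)
  i=4: ✓ (witness j=5)
  i=5: ✗ (none in [6,6])
  i=6: ✗ (none in [7,7])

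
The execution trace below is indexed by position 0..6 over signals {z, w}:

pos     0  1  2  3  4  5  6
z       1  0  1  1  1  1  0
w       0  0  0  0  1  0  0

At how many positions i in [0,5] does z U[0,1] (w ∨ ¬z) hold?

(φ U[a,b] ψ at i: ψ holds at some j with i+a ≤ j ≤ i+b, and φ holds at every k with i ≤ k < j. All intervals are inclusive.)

Evaluate at each i in [0,5]:
  i=0: ✓ (rhs at j=1; lhs holds on [0,0])
  i=1: ✓ (rhs at j=1)
  i=2: ✗ (no rhs in [2,3])
  i=3: ✓ (rhs at j=4; lhs holds on [3,3])
  i=4: ✓ (rhs at j=4)
  i=5: ✓ (rhs at j=6; lhs holds on [5,5])
Positions where it holds: {0, 1, 3, 4, 5} → 5.

5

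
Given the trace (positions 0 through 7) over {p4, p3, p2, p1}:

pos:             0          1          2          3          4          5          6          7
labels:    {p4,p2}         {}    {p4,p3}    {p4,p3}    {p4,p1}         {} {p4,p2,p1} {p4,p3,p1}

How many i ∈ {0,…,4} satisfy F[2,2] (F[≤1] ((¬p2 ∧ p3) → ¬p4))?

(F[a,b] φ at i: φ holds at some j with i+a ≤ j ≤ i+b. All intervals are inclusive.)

Evaluate at each i in [0,4]:
  i=0: ✗ (none in [2,2])
  i=1: ✓ (witness j=3)
  i=2: ✓ (witness j=4)
  i=3: ✓ (witness j=5)
  i=4: ✓ (witness j=6)
Positions where it holds: {1, 2, 3, 4} → 4.

4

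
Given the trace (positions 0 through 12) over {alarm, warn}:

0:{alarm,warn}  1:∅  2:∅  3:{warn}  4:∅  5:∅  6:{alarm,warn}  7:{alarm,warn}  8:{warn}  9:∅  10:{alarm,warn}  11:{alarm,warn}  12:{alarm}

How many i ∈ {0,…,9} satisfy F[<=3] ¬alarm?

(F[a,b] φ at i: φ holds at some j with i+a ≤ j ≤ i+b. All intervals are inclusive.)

10

Evaluate at each i in [0,9]:
  i=0: ✓ (witness j=1)
  i=1: ✓ (witness j=1)
  i=2: ✓ (witness j=2)
  i=3: ✓ (witness j=3)
  i=4: ✓ (witness j=4)
  i=5: ✓ (witness j=5)
  i=6: ✓ (witness j=8)
  i=7: ✓ (witness j=8)
  i=8: ✓ (witness j=8)
  i=9: ✓ (witness j=9)
Positions where it holds: {0, 1, 2, 3, 4, 5, 6, 7, 8, 9} → 10.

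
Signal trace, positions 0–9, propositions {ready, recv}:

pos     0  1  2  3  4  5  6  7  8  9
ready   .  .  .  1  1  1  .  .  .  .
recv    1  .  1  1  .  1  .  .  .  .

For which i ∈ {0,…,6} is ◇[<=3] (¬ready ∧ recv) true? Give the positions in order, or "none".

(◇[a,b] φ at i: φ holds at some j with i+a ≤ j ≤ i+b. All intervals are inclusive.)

Evaluate at each i in [0,6]:
  i=0: ✓ (witness j=0)
  i=1: ✓ (witness j=2)
  i=2: ✓ (witness j=2)
  i=3: ✗ (none in [3,6])
  i=4: ✗ (none in [4,7])
  i=5: ✗ (none in [5,8])
  i=6: ✗ (none in [6,9])

0, 1, 2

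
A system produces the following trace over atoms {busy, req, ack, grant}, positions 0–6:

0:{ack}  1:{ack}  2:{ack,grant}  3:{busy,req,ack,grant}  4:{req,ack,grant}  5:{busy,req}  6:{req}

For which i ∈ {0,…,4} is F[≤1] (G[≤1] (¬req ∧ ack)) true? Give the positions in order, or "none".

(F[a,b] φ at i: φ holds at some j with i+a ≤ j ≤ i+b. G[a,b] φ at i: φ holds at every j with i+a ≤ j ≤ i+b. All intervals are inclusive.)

Evaluate at each i in [0,4]:
  i=0: ✓ (witness j=0)
  i=1: ✓ (witness j=1)
  i=2: ✗ (none in [2,3])
  i=3: ✗ (none in [3,4])
  i=4: ✗ (none in [4,5])

0, 1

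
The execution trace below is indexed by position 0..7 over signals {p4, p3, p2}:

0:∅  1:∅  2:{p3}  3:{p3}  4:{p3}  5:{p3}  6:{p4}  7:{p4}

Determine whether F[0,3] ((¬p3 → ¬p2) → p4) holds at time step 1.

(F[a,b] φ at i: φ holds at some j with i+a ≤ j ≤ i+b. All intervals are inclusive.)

False

Check ((¬p3 → ¬p2) → p4) at each j in [1,4]:
  j=1: false
  j=2: false
  j=3: false
  j=4: false
No position in the window satisfies it → formula fails.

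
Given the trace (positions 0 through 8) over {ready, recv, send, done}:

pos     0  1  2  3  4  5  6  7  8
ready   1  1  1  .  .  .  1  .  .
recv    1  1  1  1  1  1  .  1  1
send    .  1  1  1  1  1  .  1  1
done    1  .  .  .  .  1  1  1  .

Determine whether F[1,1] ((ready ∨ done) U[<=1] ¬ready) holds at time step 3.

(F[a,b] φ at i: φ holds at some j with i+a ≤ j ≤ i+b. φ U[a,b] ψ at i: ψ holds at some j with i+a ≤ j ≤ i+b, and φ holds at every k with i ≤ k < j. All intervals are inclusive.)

Check ((ready ∨ done) U[<=1] ¬ready) at each j in [4,4]:
  j=4: holds
Found at j=4 → formula holds.

Holds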